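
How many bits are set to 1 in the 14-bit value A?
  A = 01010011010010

01010011010010
1-bits at positions (from bit 0 = LSB): 1, 4, 6, 7, 10, 12
Count = 6

Answer: 6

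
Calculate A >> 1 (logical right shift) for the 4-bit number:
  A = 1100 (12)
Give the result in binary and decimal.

Logical shift right by 1: drop the bottom 1 bit(s), prepend 1 zero(s) on the left.
  1100  ->  keep [110], discard [0], prepend 0
= 0110

Answer: 0110 (6)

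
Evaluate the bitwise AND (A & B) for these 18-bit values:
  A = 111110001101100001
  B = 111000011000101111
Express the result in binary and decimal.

Apply & to each column (1 only where both bits are 1):
  111110001101100001
& 111000011000101111
--------------------
  111000001000100001

Answer: 111000001000100001 (229921)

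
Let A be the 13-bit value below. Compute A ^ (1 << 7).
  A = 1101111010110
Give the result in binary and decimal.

Mask = 1 << 7 = 0000010000000
Bit 7 of A is 1; XOR with the mask flips it to 0.
  1101111010110
^ 0000010000000
---------------
  1101101010110

Answer: 1101101010110 (6998)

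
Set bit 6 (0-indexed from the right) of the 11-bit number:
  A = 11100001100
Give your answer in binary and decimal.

Mask = 1 << 6 = 00001000000
Bit 6 of A is 0, so OR-ing with the mask flips it to 1.
  11100001100
| 00001000000
-------------
  11101001100

Answer: 11101001100 (1868)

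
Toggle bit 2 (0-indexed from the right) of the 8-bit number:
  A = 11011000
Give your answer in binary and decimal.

Mask = 1 << 2 = 00000100
Bit 2 of A is 0; XOR with the mask flips it to 1.
  11011000
^ 00000100
----------
  11011100

Answer: 11011100 (220)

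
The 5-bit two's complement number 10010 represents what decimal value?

MSB is 1, so the value is negative. Find the magnitude:
1. Invert bits:  01101
2. Add 1:        01110  = 14
3. Apply sign:   -14

Answer: -14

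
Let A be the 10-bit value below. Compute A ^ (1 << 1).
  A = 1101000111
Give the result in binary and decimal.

Mask = 1 << 1 = 0000000010
Bit 1 of A is 1; XOR with the mask flips it to 0.
  1101000111
^ 0000000010
------------
  1101000101

Answer: 1101000101 (837)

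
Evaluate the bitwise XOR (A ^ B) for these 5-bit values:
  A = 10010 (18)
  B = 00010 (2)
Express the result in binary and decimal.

Apply ^ to each column (1 where bits differ):
  10010
^ 00010
-------
  10000

Answer: 10000 (16)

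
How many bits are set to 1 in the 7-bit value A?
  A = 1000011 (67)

1000011
1-bits at positions (from bit 0 = LSB): 0, 1, 6
Count = 3

Answer: 3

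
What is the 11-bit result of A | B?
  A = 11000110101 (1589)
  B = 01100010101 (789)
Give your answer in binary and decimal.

Apply | to each column (1 where either bit is 1):
  11000110101
| 01100010101
-------------
  11100110101

Answer: 11100110101 (1845)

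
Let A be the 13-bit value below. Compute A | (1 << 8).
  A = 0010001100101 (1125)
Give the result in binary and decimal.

Mask = 1 << 8 = 0000100000000
Bit 8 of A is 0, so OR-ing with the mask flips it to 1.
  0010001100101
| 0000100000000
---------------
  0010101100101

Answer: 0010101100101 (1381)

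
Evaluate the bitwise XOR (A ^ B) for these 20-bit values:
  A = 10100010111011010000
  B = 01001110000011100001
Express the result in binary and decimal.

Apply ^ to each column (1 where bits differ):
  10100010111011010000
^ 01001110000011100001
----------------------
  11101100111000110001

Answer: 11101100111000110001 (970289)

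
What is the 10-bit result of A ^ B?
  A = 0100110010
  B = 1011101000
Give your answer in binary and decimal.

Apply ^ to each column (1 where bits differ):
  0100110010
^ 1011101000
------------
  1111011010

Answer: 1111011010 (986)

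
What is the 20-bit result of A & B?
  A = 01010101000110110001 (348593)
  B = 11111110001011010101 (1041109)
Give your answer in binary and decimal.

Apply & to each column (1 only where both bits are 1):
  01010101000110110001
& 11111110001011010101
----------------------
  01010100000010010001

Answer: 01010100000010010001 (344209)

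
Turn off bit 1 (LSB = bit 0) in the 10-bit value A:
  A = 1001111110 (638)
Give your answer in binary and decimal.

Mask = ~(1 << 1) = 1111111101
Bit 1 of A is 1, so AND-ing with the mask clears it to 0.
  1001111110
& 1111111101
------------
  1001111100

Answer: 1001111100 (636)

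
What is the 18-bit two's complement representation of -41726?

1. Binary of +41726:  001010001011111110
2. Invert bits:     110101110100000001
3. Add 1:           110101110100000010

Answer: 110101110100000010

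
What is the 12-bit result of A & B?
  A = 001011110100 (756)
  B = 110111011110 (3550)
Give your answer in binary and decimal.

Apply & to each column (1 only where both bits are 1):
  001011110100
& 110111011110
--------------
  000011010100

Answer: 000011010100 (212)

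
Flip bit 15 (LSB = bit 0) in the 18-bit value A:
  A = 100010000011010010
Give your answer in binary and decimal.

Mask = 1 << 15 = 001000000000000000
Bit 15 of A is 0; XOR with the mask flips it to 1.
  100010000011010010
^ 001000000000000000
--------------------
  101010000011010010

Answer: 101010000011010010 (172242)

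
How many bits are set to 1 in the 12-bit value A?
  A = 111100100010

111100100010
1-bits at positions (from bit 0 = LSB): 1, 5, 8, 9, 10, 11
Count = 6

Answer: 6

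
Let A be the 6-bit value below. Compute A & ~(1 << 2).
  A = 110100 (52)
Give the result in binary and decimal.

Mask = ~(1 << 2) = 111011
Bit 2 of A is 1, so AND-ing with the mask clears it to 0.
  110100
& 111011
--------
  110000

Answer: 110000 (48)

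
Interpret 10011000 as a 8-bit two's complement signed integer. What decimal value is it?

MSB is 1, so the value is negative. Find the magnitude:
1. Invert bits:  01100111
2. Add 1:        01101000  = 104
3. Apply sign:   -104

Answer: -104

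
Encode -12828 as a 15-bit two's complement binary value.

1. Binary of +12828:  011001000011100
2. Invert bits:     100110111100011
3. Add 1:           100110111100100

Answer: 100110111100100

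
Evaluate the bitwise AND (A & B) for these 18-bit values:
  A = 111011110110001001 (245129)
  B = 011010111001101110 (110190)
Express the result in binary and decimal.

Apply & to each column (1 only where both bits are 1):
  111011110110001001
& 011010111001101110
--------------------
  011010110000001000

Answer: 011010110000001000 (109576)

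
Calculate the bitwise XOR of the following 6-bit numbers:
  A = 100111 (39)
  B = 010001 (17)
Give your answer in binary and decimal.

Apply ^ to each column (1 where bits differ):
  100111
^ 010001
--------
  110110

Answer: 110110 (54)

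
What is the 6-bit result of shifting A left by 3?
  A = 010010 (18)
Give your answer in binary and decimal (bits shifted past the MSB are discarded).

Shift left by 3: drop the top 3 bit(s), append 3 zero(s) on the right.
  010010  ->  discard [010], keep [010], append 000
= 010000

Answer: 010000 (16)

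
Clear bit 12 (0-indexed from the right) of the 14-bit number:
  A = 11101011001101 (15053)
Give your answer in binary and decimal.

Mask = ~(1 << 12) = 10111111111111
Bit 12 of A is 1, so AND-ing with the mask clears it to 0.
  11101011001101
& 10111111111111
----------------
  10101011001101

Answer: 10101011001101 (10957)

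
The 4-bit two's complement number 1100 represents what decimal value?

MSB is 1, so the value is negative. Find the magnitude:
1. Invert bits:  0011
2. Add 1:        0100  = 4
3. Apply sign:   -4

Answer: -4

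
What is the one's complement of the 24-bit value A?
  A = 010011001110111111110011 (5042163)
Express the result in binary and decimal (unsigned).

Flip each bit (0->1, 1->0):
  010011001110111111110011
  101100110001000000001100

Answer: 101100110001000000001100 (11735052)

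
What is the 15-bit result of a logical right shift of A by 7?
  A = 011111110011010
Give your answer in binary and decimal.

Logical shift right by 7: drop the bottom 7 bit(s), prepend 7 zero(s) on the left.
  011111110011010  ->  keep [01111111], discard [0011010], prepend 0000000
= 000000001111111

Answer: 000000001111111 (127)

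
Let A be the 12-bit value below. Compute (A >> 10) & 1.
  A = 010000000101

Bit 10 is the 11th from the right.
  010000000101
   ^
That bit is 1.

Answer: 1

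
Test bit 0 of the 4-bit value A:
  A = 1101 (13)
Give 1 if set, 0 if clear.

Bit 0 is the 1st from the right.
  1101
     ^
That bit is 1.

Answer: 1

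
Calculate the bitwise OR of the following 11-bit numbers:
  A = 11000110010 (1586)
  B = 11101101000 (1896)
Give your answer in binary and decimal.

Apply | to each column (1 where either bit is 1):
  11000110010
| 11101101000
-------------
  11101111010

Answer: 11101111010 (1914)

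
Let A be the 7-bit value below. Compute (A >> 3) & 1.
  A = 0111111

Bit 3 is the 4th from the right.
  0111111
     ^
That bit is 1.

Answer: 1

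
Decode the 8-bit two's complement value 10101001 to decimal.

MSB is 1, so the value is negative. Find the magnitude:
1. Invert bits:  01010110
2. Add 1:        01010111  = 87
3. Apply sign:   -87

Answer: -87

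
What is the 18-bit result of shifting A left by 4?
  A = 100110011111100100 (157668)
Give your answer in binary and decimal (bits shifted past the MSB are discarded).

Shift left by 4: drop the top 4 bit(s), append 4 zero(s) on the right.
  100110011111100100  ->  discard [1001], keep [10011111100100], append 0000
= 100111111001000000

Answer: 100111111001000000 (163392)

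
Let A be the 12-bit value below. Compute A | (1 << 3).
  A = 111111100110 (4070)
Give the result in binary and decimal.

Mask = 1 << 3 = 000000001000
Bit 3 of A is 0, so OR-ing with the mask flips it to 1.
  111111100110
| 000000001000
--------------
  111111101110

Answer: 111111101110 (4078)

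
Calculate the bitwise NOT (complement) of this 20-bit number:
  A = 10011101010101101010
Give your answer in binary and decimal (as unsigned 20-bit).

Flip each bit (0->1, 1->0):
  10011101010101101010
  01100010101010010101

Answer: 01100010101010010101 (404117)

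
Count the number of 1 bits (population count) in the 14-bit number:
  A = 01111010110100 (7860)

01111010110100
1-bits at positions (from bit 0 = LSB): 2, 4, 5, 7, 9, 10, 11, 12
Count = 8

Answer: 8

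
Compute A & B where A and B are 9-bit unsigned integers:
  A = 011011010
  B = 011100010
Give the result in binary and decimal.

Apply & to each column (1 only where both bits are 1):
  011011010
& 011100010
-----------
  011000010

Answer: 011000010 (194)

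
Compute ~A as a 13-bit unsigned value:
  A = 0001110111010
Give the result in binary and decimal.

Flip each bit (0->1, 1->0):
  0001110111010
  1110001000101

Answer: 1110001000101 (7237)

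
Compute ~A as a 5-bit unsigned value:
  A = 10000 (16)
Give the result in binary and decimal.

Flip each bit (0->1, 1->0):
  10000
  01111

Answer: 01111 (15)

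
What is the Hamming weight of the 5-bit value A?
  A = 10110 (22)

10110
1-bits at positions (from bit 0 = LSB): 1, 2, 4
Count = 3

Answer: 3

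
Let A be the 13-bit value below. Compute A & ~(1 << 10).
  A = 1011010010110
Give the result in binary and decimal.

Mask = ~(1 << 10) = 1101111111111
Bit 10 of A is 1, so AND-ing with the mask clears it to 0.
  1011010010110
& 1101111111111
---------------
  1001010010110

Answer: 1001010010110 (4758)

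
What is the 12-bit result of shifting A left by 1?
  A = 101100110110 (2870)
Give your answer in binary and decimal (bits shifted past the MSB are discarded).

Shift left by 1: drop the top 1 bit(s), append 1 zero(s) on the right.
  101100110110  ->  discard [1], keep [01100110110], append 0
= 011001101100

Answer: 011001101100 (1644)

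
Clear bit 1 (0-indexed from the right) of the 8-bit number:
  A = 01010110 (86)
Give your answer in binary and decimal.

Mask = ~(1 << 1) = 11111101
Bit 1 of A is 1, so AND-ing with the mask clears it to 0.
  01010110
& 11111101
----------
  01010100

Answer: 01010100 (84)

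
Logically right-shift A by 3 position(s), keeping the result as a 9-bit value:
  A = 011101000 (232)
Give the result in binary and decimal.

Logical shift right by 3: drop the bottom 3 bit(s), prepend 3 zero(s) on the left.
  011101000  ->  keep [011101], discard [000], prepend 000
= 000011101

Answer: 000011101 (29)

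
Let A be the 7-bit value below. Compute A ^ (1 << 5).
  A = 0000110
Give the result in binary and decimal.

Mask = 1 << 5 = 0100000
Bit 5 of A is 0; XOR with the mask flips it to 1.
  0000110
^ 0100000
---------
  0100110

Answer: 0100110 (38)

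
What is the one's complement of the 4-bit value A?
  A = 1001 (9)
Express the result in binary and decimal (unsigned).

Flip each bit (0->1, 1->0):
  1001
  0110

Answer: 0110 (6)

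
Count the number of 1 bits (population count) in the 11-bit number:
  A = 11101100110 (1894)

11101100110
1-bits at positions (from bit 0 = LSB): 1, 2, 5, 6, 8, 9, 10
Count = 7

Answer: 7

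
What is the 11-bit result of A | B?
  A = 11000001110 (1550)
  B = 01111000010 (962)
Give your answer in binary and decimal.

Apply | to each column (1 where either bit is 1):
  11000001110
| 01111000010
-------------
  11111001110

Answer: 11111001110 (1998)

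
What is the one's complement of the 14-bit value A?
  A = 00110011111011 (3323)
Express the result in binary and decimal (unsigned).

Flip each bit (0->1, 1->0):
  00110011111011
  11001100000100

Answer: 11001100000100 (13060)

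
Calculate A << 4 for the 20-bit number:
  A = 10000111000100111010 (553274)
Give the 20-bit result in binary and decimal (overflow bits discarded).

Shift left by 4: drop the top 4 bit(s), append 4 zero(s) on the right.
  10000111000100111010  ->  discard [1000], keep [0111000100111010], append 0000
= 01110001001110100000

Answer: 01110001001110100000 (463776)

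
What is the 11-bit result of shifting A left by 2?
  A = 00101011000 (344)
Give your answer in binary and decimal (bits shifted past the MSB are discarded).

Shift left by 2: drop the top 2 bit(s), append 2 zero(s) on the right.
  00101011000  ->  discard [00], keep [101011000], append 00
= 10101100000

Answer: 10101100000 (1376)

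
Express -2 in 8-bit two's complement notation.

1. Binary of +2:  00000010
2. Invert bits:     11111101
3. Add 1:           11111110

Answer: 11111110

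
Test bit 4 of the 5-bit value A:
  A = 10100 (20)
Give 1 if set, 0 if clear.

Bit 4 is the 5th from the right.
  10100
  ^
That bit is 1.

Answer: 1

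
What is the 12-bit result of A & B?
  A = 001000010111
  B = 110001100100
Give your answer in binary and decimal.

Apply & to each column (1 only where both bits are 1):
  001000010111
& 110001100100
--------------
  000000000100

Answer: 000000000100 (4)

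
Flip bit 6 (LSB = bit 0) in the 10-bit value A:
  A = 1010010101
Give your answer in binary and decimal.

Mask = 1 << 6 = 0001000000
Bit 6 of A is 0; XOR with the mask flips it to 1.
  1010010101
^ 0001000000
------------
  1011010101

Answer: 1011010101 (725)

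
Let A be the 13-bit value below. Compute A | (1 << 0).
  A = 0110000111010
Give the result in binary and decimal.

Mask = 1 << 0 = 0000000000001
Bit 0 of A is 0, so OR-ing with the mask flips it to 1.
  0110000111010
| 0000000000001
---------------
  0110000111011

Answer: 0110000111011 (3131)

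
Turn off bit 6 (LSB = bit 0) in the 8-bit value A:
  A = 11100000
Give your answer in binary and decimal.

Mask = ~(1 << 6) = 10111111
Bit 6 of A is 1, so AND-ing with the mask clears it to 0.
  11100000
& 10111111
----------
  10100000

Answer: 10100000 (160)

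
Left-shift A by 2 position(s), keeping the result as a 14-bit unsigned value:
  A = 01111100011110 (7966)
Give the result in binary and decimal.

Shift left by 2: drop the top 2 bit(s), append 2 zero(s) on the right.
  01111100011110  ->  discard [01], keep [111100011110], append 00
= 11110001111000

Answer: 11110001111000 (15480)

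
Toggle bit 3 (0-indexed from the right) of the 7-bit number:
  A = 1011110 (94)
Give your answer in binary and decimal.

Mask = 1 << 3 = 0001000
Bit 3 of A is 1; XOR with the mask flips it to 0.
  1011110
^ 0001000
---------
  1010110

Answer: 1010110 (86)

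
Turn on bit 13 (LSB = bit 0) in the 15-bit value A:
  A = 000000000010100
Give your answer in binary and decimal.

Mask = 1 << 13 = 010000000000000
Bit 13 of A is 0, so OR-ing with the mask flips it to 1.
  000000000010100
| 010000000000000
-----------------
  010000000010100

Answer: 010000000010100 (8212)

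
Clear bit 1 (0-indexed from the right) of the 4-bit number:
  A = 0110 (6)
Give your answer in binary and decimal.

Mask = ~(1 << 1) = 1101
Bit 1 of A is 1, so AND-ing with the mask clears it to 0.
  0110
& 1101
------
  0100

Answer: 0100 (4)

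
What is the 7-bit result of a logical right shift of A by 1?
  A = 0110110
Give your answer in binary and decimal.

Logical shift right by 1: drop the bottom 1 bit(s), prepend 1 zero(s) on the left.
  0110110  ->  keep [011011], discard [0], prepend 0
= 0011011

Answer: 0011011 (27)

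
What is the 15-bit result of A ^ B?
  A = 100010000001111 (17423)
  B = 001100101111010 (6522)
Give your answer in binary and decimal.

Apply ^ to each column (1 where bits differ):
  100010000001111
^ 001100101111010
-----------------
  101110101110101

Answer: 101110101110101 (23925)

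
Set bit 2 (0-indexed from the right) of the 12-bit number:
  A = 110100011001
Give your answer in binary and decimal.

Mask = 1 << 2 = 000000000100
Bit 2 of A is 0, so OR-ing with the mask flips it to 1.
  110100011001
| 000000000100
--------------
  110100011101

Answer: 110100011101 (3357)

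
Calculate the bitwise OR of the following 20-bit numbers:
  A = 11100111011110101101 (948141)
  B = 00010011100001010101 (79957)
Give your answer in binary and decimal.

Apply | to each column (1 where either bit is 1):
  11100111011110101101
| 00010011100001010101
----------------------
  11110111111111111101

Answer: 11110111111111111101 (1015805)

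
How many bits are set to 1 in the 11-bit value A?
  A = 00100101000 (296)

00100101000
1-bits at positions (from bit 0 = LSB): 3, 5, 8
Count = 3

Answer: 3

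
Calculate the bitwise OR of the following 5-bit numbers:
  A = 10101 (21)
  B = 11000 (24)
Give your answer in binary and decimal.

Apply | to each column (1 where either bit is 1):
  10101
| 11000
-------
  11101

Answer: 11101 (29)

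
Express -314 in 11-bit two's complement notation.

1. Binary of +314:  00100111010
2. Invert bits:     11011000101
3. Add 1:           11011000110

Answer: 11011000110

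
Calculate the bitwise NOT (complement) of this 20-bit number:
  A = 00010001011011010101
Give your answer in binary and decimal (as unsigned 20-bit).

Flip each bit (0->1, 1->0):
  00010001011011010101
  11101110100100101010

Answer: 11101110100100101010 (977194)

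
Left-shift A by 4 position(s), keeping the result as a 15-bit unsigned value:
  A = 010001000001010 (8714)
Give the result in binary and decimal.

Shift left by 4: drop the top 4 bit(s), append 4 zero(s) on the right.
  010001000001010  ->  discard [0100], keep [01000001010], append 0000
= 010000010100000

Answer: 010000010100000 (8352)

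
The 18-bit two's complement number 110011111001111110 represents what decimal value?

MSB is 1, so the value is negative. Find the magnitude:
1. Invert bits:  001100000110000001
2. Add 1:        001100000110000010  = 49538
3. Apply sign:   -49538

Answer: -49538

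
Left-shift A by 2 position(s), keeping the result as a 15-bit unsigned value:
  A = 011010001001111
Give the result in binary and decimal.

Shift left by 2: drop the top 2 bit(s), append 2 zero(s) on the right.
  011010001001111  ->  discard [01], keep [1010001001111], append 00
= 101000100111100

Answer: 101000100111100 (20796)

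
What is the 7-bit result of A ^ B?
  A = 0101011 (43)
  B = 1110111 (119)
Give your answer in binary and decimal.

Apply ^ to each column (1 where bits differ):
  0101011
^ 1110111
---------
  1011100

Answer: 1011100 (92)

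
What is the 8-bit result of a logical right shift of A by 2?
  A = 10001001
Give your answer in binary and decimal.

Logical shift right by 2: drop the bottom 2 bit(s), prepend 2 zero(s) on the left.
  10001001  ->  keep [100010], discard [01], prepend 00
= 00100010

Answer: 00100010 (34)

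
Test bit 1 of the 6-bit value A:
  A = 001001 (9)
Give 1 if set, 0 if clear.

Bit 1 is the 2nd from the right.
  001001
      ^
That bit is 0.

Answer: 0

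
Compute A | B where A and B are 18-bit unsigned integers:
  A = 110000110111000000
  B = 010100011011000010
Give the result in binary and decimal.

Apply | to each column (1 where either bit is 1):
  110000110111000000
| 010100011011000010
--------------------
  110100111111000010

Answer: 110100111111000010 (217026)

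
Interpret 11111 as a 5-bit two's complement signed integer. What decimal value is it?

MSB is 1, so the value is negative. Find the magnitude:
1. Invert bits:  00000
2. Add 1:        00001  = 1
3. Apply sign:   -1

Answer: -1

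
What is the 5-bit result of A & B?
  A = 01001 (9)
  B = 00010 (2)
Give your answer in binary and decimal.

Apply & to each column (1 only where both bits are 1):
  01001
& 00010
-------
  00000

Answer: 00000 (0)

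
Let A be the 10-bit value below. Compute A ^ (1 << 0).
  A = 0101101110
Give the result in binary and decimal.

Mask = 1 << 0 = 0000000001
Bit 0 of A is 0; XOR with the mask flips it to 1.
  0101101110
^ 0000000001
------------
  0101101111

Answer: 0101101111 (367)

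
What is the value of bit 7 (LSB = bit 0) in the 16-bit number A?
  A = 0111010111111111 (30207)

Bit 7 is the 8th from the right.
  0111010111111111
          ^
That bit is 1.

Answer: 1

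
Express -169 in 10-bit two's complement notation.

1. Binary of +169:  0010101001
2. Invert bits:     1101010110
3. Add 1:           1101010111

Answer: 1101010111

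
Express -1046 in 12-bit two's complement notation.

1. Binary of +1046:  010000010110
2. Invert bits:     101111101001
3. Add 1:           101111101010

Answer: 101111101010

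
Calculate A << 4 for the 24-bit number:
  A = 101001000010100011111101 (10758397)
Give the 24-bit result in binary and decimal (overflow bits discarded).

Shift left by 4: drop the top 4 bit(s), append 4 zero(s) on the right.
  101001000010100011111101  ->  discard [1010], keep [01000010100011111101], append 0000
= 010000101000111111010000

Answer: 010000101000111111010000 (4362192)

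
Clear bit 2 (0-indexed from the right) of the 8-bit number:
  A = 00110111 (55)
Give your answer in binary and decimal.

Mask = ~(1 << 2) = 11111011
Bit 2 of A is 1, so AND-ing with the mask clears it to 0.
  00110111
& 11111011
----------
  00110011

Answer: 00110011 (51)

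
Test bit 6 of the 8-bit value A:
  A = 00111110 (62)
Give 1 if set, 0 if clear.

Bit 6 is the 7th from the right.
  00111110
   ^
That bit is 0.

Answer: 0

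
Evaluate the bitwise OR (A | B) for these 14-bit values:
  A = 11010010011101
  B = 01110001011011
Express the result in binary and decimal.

Apply | to each column (1 where either bit is 1):
  11010010011101
| 01110001011011
----------------
  11110011011111

Answer: 11110011011111 (15583)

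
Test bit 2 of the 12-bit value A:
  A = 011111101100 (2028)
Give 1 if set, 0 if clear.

Bit 2 is the 3rd from the right.
  011111101100
           ^
That bit is 1.

Answer: 1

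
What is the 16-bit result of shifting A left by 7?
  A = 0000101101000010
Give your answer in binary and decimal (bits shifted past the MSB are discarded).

Shift left by 7: drop the top 7 bit(s), append 7 zero(s) on the right.
  0000101101000010  ->  discard [0000101], keep [101000010], append 0000000
= 1010000100000000

Answer: 1010000100000000 (41216)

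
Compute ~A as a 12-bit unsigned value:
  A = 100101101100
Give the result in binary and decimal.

Flip each bit (0->1, 1->0):
  100101101100
  011010010011

Answer: 011010010011 (1683)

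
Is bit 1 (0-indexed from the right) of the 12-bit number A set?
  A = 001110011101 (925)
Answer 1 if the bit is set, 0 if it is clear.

Bit 1 is the 2nd from the right.
  001110011101
            ^
That bit is 0.

Answer: 0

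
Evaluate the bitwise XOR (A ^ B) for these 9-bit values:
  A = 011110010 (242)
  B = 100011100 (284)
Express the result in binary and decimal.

Apply ^ to each column (1 where bits differ):
  011110010
^ 100011100
-----------
  111101110

Answer: 111101110 (494)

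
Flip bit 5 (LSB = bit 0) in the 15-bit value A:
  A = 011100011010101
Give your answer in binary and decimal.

Mask = 1 << 5 = 000000000100000
Bit 5 of A is 0; XOR with the mask flips it to 1.
  011100011010101
^ 000000000100000
-----------------
  011100011110101

Answer: 011100011110101 (14581)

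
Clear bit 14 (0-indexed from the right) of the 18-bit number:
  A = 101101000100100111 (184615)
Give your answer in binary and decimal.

Mask = ~(1 << 14) = 111011111111111111
Bit 14 of A is 1, so AND-ing with the mask clears it to 0.
  101101000100100111
& 111011111111111111
--------------------
  101001000100100111

Answer: 101001000100100111 (168231)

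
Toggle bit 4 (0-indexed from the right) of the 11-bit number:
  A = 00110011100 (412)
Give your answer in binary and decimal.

Mask = 1 << 4 = 00000010000
Bit 4 of A is 1; XOR with the mask flips it to 0.
  00110011100
^ 00000010000
-------------
  00110001100

Answer: 00110001100 (396)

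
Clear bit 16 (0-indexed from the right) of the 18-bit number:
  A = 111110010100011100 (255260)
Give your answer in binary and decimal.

Mask = ~(1 << 16) = 101111111111111111
Bit 16 of A is 1, so AND-ing with the mask clears it to 0.
  111110010100011100
& 101111111111111111
--------------------
  101110010100011100

Answer: 101110010100011100 (189724)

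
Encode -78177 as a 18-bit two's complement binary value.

1. Binary of +78177:  010011000101100001
2. Invert bits:     101100111010011110
3. Add 1:           101100111010011111

Answer: 101100111010011111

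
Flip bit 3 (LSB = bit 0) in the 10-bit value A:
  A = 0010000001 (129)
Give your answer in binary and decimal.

Mask = 1 << 3 = 0000001000
Bit 3 of A is 0; XOR with the mask flips it to 1.
  0010000001
^ 0000001000
------------
  0010001001

Answer: 0010001001 (137)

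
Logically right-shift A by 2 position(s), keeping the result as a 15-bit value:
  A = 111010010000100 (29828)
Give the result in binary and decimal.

Logical shift right by 2: drop the bottom 2 bit(s), prepend 2 zero(s) on the left.
  111010010000100  ->  keep [1110100100001], discard [00], prepend 00
= 001110100100001

Answer: 001110100100001 (7457)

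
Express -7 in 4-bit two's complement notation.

1. Binary of +7:  0111
2. Invert bits:     1000
3. Add 1:           1001

Answer: 1001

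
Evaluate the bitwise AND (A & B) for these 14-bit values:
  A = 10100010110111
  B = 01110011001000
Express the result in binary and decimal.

Apply & to each column (1 only where both bits are 1):
  10100010110111
& 01110011001000
----------------
  00100010000000

Answer: 00100010000000 (2176)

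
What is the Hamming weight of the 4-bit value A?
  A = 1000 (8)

1000
1-bits at positions (from bit 0 = LSB): 3
Count = 1

Answer: 1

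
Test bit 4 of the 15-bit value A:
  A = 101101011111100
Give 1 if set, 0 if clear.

Bit 4 is the 5th from the right.
  101101011111100
            ^
That bit is 1.

Answer: 1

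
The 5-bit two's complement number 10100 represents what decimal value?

MSB is 1, so the value is negative. Find the magnitude:
1. Invert bits:  01011
2. Add 1:        01100  = 12
3. Apply sign:   -12

Answer: -12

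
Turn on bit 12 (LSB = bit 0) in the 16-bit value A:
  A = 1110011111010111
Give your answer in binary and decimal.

Mask = 1 << 12 = 0001000000000000
Bit 12 of A is 0, so OR-ing with the mask flips it to 1.
  1110011111010111
| 0001000000000000
------------------
  1111011111010111

Answer: 1111011111010111 (63447)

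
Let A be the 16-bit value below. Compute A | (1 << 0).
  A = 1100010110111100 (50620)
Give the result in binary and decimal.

Mask = 1 << 0 = 0000000000000001
Bit 0 of A is 0, so OR-ing with the mask flips it to 1.
  1100010110111100
| 0000000000000001
------------------
  1100010110111101

Answer: 1100010110111101 (50621)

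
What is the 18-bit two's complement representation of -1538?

1. Binary of +1538:  000000011000000010
2. Invert bits:     111111100111111101
3. Add 1:           111111100111111110

Answer: 111111100111111110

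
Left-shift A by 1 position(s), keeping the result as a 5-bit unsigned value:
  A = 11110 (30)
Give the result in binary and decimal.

Shift left by 1: drop the top 1 bit(s), append 1 zero(s) on the right.
  11110  ->  discard [1], keep [1110], append 0
= 11100

Answer: 11100 (28)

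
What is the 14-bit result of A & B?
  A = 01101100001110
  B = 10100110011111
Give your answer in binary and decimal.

Apply & to each column (1 only where both bits are 1):
  01101100001110
& 10100110011111
----------------
  00100100001110

Answer: 00100100001110 (2318)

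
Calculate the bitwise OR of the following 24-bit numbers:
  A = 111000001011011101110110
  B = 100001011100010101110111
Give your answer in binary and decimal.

Apply | to each column (1 where either bit is 1):
  111000001011011101110110
| 100001011100010101110111
--------------------------
  111001011111011101110111

Answer: 111001011111011101110111 (15071095)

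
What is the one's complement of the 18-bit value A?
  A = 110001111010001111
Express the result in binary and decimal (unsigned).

Flip each bit (0->1, 1->0):
  110001111010001111
  001110000101110000

Answer: 001110000101110000 (57712)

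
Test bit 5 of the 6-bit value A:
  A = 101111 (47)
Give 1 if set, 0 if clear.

Bit 5 is the 6th from the right.
  101111
  ^
That bit is 1.

Answer: 1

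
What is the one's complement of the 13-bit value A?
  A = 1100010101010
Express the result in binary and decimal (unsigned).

Flip each bit (0->1, 1->0):
  1100010101010
  0011101010101

Answer: 0011101010101 (1877)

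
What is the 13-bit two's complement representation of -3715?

1. Binary of +3715:  0111010000011
2. Invert bits:     1000101111100
3. Add 1:           1000101111101

Answer: 1000101111101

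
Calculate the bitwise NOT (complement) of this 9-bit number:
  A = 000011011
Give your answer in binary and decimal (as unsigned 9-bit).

Flip each bit (0->1, 1->0):
  000011011
  111100100

Answer: 111100100 (484)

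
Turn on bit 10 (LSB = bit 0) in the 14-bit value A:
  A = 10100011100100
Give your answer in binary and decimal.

Mask = 1 << 10 = 00010000000000
Bit 10 of A is 0, so OR-ing with the mask flips it to 1.
  10100011100100
| 00010000000000
----------------
  10110011100100

Answer: 10110011100100 (11492)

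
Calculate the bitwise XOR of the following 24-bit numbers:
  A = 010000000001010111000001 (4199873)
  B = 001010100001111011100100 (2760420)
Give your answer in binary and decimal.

Apply ^ to each column (1 where bits differ):
  010000000001010111000001
^ 001010100001111011100100
--------------------------
  011010100000101100100101

Answer: 011010100000101100100101 (6949669)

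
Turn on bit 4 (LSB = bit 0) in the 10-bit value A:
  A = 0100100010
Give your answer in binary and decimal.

Mask = 1 << 4 = 0000010000
Bit 4 of A is 0, so OR-ing with the mask flips it to 1.
  0100100010
| 0000010000
------------
  0100110010

Answer: 0100110010 (306)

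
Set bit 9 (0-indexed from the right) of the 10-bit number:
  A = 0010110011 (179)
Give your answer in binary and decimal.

Mask = 1 << 9 = 1000000000
Bit 9 of A is 0, so OR-ing with the mask flips it to 1.
  0010110011
| 1000000000
------------
  1010110011

Answer: 1010110011 (691)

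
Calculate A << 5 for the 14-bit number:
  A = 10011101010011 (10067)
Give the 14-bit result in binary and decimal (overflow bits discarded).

Shift left by 5: drop the top 5 bit(s), append 5 zero(s) on the right.
  10011101010011  ->  discard [10011], keep [101010011], append 00000
= 10101001100000

Answer: 10101001100000 (10848)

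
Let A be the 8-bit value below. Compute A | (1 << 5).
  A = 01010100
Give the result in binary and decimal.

Mask = 1 << 5 = 00100000
Bit 5 of A is 0, so OR-ing with the mask flips it to 1.
  01010100
| 00100000
----------
  01110100

Answer: 01110100 (116)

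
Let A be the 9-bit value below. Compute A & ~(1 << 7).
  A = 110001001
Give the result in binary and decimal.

Mask = ~(1 << 7) = 101111111
Bit 7 of A is 1, so AND-ing with the mask clears it to 0.
  110001001
& 101111111
-----------
  100001001

Answer: 100001001 (265)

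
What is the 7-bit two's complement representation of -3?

1. Binary of +3:  0000011
2. Invert bits:     1111100
3. Add 1:           1111101

Answer: 1111101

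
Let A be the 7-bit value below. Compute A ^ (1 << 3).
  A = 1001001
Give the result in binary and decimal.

Mask = 1 << 3 = 0001000
Bit 3 of A is 1; XOR with the mask flips it to 0.
  1001001
^ 0001000
---------
  1000001

Answer: 1000001 (65)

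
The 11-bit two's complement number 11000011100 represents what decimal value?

MSB is 1, so the value is negative. Find the magnitude:
1. Invert bits:  00111100011
2. Add 1:        00111100100  = 484
3. Apply sign:   -484

Answer: -484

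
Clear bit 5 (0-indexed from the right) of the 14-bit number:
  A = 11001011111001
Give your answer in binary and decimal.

Mask = ~(1 << 5) = 11111111011111
Bit 5 of A is 1, so AND-ing with the mask clears it to 0.
  11001011111001
& 11111111011111
----------------
  11001011011001

Answer: 11001011011001 (13017)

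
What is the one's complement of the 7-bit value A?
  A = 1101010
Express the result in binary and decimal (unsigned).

Flip each bit (0->1, 1->0):
  1101010
  0010101

Answer: 0010101 (21)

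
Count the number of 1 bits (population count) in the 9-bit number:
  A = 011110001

011110001
1-bits at positions (from bit 0 = LSB): 0, 4, 5, 6, 7
Count = 5

Answer: 5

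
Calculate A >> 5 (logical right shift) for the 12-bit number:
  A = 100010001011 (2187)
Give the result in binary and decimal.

Logical shift right by 5: drop the bottom 5 bit(s), prepend 5 zero(s) on the left.
  100010001011  ->  keep [1000100], discard [01011], prepend 00000
= 000001000100

Answer: 000001000100 (68)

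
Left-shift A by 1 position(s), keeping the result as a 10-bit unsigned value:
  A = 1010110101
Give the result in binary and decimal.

Shift left by 1: drop the top 1 bit(s), append 1 zero(s) on the right.
  1010110101  ->  discard [1], keep [010110101], append 0
= 0101101010

Answer: 0101101010 (362)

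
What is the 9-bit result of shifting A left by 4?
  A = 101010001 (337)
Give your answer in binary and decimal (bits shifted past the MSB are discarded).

Shift left by 4: drop the top 4 bit(s), append 4 zero(s) on the right.
  101010001  ->  discard [1010], keep [10001], append 0000
= 100010000

Answer: 100010000 (272)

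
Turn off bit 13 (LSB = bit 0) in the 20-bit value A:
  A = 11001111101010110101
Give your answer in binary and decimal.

Mask = ~(1 << 13) = 11111101111111111111
Bit 13 of A is 1, so AND-ing with the mask clears it to 0.
  11001111101010110101
& 11111101111111111111
----------------------
  11001101101010110101

Answer: 11001101101010110101 (842421)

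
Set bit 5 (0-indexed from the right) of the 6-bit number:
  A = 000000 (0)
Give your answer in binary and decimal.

Mask = 1 << 5 = 100000
Bit 5 of A is 0, so OR-ing with the mask flips it to 1.
  000000
| 100000
--------
  100000

Answer: 100000 (32)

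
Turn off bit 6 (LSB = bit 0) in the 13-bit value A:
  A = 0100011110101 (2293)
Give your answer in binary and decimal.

Mask = ~(1 << 6) = 1111110111111
Bit 6 of A is 1, so AND-ing with the mask clears it to 0.
  0100011110101
& 1111110111111
---------------
  0100010110101

Answer: 0100010110101 (2229)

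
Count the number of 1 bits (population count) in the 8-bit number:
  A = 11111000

11111000
1-bits at positions (from bit 0 = LSB): 3, 4, 5, 6, 7
Count = 5

Answer: 5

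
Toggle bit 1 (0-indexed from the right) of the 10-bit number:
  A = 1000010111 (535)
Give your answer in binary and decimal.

Mask = 1 << 1 = 0000000010
Bit 1 of A is 1; XOR with the mask flips it to 0.
  1000010111
^ 0000000010
------------
  1000010101

Answer: 1000010101 (533)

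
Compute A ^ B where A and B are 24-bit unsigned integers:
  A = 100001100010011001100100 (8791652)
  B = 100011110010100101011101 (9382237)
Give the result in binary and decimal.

Apply ^ to each column (1 where bits differ):
  100001100010011001100100
^ 100011110010100101011101
--------------------------
  000010010000111100111001

Answer: 000010010000111100111001 (593721)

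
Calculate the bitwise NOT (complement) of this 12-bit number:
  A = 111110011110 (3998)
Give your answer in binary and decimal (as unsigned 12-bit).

Flip each bit (0->1, 1->0):
  111110011110
  000001100001

Answer: 000001100001 (97)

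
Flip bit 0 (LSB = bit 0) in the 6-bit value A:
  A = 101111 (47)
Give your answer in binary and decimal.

Mask = 1 << 0 = 000001
Bit 0 of A is 1; XOR with the mask flips it to 0.
  101111
^ 000001
--------
  101110

Answer: 101110 (46)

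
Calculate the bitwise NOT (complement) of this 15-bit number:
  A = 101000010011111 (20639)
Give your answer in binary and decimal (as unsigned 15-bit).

Flip each bit (0->1, 1->0):
  101000010011111
  010111101100000

Answer: 010111101100000 (12128)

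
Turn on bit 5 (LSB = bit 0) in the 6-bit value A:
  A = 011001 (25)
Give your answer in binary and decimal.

Mask = 1 << 5 = 100000
Bit 5 of A is 0, so OR-ing with the mask flips it to 1.
  011001
| 100000
--------
  111001

Answer: 111001 (57)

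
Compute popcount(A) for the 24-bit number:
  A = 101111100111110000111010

101111100111110000111010
1-bits at positions (from bit 0 = LSB): 1, 3, 4, 5, 10, 11, 12, 13, 14, 17, 18, 19, 20, 21, 23
Count = 15

Answer: 15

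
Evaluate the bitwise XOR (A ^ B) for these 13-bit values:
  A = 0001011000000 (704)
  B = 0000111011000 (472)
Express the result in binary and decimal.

Apply ^ to each column (1 where bits differ):
  0001011000000
^ 0000111011000
---------------
  0001100011000

Answer: 0001100011000 (792)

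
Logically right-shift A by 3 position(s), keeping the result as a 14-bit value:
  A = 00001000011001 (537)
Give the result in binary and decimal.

Logical shift right by 3: drop the bottom 3 bit(s), prepend 3 zero(s) on the left.
  00001000011001  ->  keep [00001000011], discard [001], prepend 000
= 00000001000011

Answer: 00000001000011 (67)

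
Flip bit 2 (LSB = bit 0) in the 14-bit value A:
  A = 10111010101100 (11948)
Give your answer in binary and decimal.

Mask = 1 << 2 = 00000000000100
Bit 2 of A is 1; XOR with the mask flips it to 0.
  10111010101100
^ 00000000000100
----------------
  10111010101000

Answer: 10111010101000 (11944)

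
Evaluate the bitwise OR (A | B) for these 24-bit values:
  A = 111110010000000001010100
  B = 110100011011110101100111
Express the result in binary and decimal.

Apply | to each column (1 where either bit is 1):
  111110010000000001010100
| 110100011011110101100111
--------------------------
  111110011011110101110111

Answer: 111110011011110101110111 (16366967)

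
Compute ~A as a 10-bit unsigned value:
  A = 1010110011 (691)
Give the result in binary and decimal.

Flip each bit (0->1, 1->0):
  1010110011
  0101001100

Answer: 0101001100 (332)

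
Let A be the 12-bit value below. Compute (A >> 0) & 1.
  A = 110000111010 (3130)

Bit 0 is the 1st from the right.
  110000111010
             ^
That bit is 0.

Answer: 0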